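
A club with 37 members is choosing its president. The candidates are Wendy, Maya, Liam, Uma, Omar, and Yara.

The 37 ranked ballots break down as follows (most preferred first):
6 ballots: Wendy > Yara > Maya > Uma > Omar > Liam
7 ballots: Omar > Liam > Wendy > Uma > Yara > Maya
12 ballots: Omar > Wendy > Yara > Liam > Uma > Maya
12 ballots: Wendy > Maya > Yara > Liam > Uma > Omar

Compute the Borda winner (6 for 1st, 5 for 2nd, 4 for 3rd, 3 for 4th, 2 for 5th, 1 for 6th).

Wendy: 6×6 + 7×4 + 12×5 + 12×6 = 196
Maya: 6×4 + 7×1 + 12×1 + 12×5 = 103
Liam: 6×1 + 7×5 + 12×3 + 12×3 = 113
Uma: 6×3 + 7×3 + 12×2 + 12×2 = 87
Omar: 6×2 + 7×6 + 12×6 + 12×1 = 138
Yara: 6×5 + 7×2 + 12×4 + 12×4 = 140

Wendy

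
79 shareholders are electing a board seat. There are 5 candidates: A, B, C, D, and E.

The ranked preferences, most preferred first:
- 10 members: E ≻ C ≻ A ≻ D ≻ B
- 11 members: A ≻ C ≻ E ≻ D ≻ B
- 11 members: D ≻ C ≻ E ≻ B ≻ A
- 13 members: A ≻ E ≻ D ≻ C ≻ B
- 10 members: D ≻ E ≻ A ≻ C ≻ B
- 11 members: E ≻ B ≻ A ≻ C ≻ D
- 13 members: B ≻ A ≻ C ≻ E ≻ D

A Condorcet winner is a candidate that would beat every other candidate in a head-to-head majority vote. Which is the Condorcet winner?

E vs A: 42–37
E vs B: 66–13
E vs C: 44–35
E vs D: 58–21
E beats every other candidate.

E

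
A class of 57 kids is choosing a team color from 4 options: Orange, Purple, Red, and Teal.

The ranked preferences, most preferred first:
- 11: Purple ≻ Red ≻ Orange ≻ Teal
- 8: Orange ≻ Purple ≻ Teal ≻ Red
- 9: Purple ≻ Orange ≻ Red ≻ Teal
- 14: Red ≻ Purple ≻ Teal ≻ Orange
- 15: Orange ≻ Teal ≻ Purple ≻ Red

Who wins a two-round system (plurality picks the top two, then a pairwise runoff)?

Purple

Round 1 first-place votes: Orange 23, Purple 20, Red 14, Teal 0. Orange and Purple advance.
Runoff: Orange is ranked above Purple on 23 ballots, Purple above Orange on 34.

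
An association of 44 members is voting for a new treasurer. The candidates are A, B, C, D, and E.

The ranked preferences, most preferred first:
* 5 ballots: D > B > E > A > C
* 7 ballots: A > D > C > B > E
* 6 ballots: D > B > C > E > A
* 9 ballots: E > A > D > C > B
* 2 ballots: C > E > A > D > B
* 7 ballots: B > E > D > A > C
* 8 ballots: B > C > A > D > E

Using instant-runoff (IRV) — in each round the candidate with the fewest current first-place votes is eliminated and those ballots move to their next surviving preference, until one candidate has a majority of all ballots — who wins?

D

Round 1: A 7, B 15, C 2, D 11, E 9. C eliminated.
Round 2: A 7, B 15, D 11, E 11. A eliminated.
Round 3: B 15, D 18, E 11. E eliminated.
Round 4: B 15, D 29. D has a majority (≥23).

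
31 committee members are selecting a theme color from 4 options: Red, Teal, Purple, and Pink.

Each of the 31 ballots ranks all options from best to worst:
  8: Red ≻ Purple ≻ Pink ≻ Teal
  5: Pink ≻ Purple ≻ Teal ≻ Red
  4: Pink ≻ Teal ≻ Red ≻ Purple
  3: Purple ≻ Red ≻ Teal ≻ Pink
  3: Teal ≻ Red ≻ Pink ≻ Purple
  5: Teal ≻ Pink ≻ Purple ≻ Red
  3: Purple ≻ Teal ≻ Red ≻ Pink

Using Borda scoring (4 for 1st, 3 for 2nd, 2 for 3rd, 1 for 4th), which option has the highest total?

Red: 8×4 + 5×1 + 4×2 + 3×3 + 3×3 + 5×1 + 3×2 = 74
Teal: 8×1 + 5×2 + 4×3 + 3×2 + 3×4 + 5×4 + 3×3 = 77
Purple: 8×3 + 5×3 + 4×1 + 3×4 + 3×1 + 5×2 + 3×4 = 80
Pink: 8×2 + 5×4 + 4×4 + 3×1 + 3×2 + 5×3 + 3×1 = 79

Purple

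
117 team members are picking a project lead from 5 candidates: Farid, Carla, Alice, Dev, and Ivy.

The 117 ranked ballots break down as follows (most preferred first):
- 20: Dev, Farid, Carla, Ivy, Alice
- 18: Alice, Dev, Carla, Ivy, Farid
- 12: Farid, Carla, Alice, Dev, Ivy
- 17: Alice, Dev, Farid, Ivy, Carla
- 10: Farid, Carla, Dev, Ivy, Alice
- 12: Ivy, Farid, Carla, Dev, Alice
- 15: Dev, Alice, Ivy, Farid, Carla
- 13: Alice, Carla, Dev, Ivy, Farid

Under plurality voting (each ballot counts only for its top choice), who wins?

First-place votes: Farid 22, Carla 0, Alice 48, Dev 35, Ivy 12.

Alice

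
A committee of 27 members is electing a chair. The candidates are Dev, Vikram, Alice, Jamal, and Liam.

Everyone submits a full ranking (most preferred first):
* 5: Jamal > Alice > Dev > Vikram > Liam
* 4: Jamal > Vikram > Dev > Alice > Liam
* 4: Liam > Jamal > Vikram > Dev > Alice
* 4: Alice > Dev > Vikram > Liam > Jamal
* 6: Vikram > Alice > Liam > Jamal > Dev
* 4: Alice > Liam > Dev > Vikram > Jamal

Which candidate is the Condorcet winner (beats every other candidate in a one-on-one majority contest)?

Vikram

Vikram vs Dev: 14–13
Vikram vs Alice: 14–13
Vikram vs Jamal: 14–13
Vikram vs Liam: 19–8
Vikram beats every other candidate.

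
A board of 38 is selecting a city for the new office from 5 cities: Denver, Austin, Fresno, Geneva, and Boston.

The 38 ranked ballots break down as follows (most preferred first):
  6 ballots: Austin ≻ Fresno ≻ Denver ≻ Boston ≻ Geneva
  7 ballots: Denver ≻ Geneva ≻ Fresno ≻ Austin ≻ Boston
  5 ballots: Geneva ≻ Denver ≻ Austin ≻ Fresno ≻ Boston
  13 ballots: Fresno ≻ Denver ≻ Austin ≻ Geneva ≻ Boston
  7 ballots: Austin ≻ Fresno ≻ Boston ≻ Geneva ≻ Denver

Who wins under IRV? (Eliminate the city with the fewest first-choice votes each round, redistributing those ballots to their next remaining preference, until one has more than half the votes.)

Round 1: Denver 7, Austin 13, Fresno 13, Geneva 5, Boston 0. Boston eliminated.
Round 2: Denver 7, Austin 13, Fresno 13, Geneva 5. Geneva eliminated.
Round 3: Denver 12, Austin 13, Fresno 13. Denver eliminated.
Round 4: Austin 18, Fresno 20. Fresno has a majority (≥20).

Fresno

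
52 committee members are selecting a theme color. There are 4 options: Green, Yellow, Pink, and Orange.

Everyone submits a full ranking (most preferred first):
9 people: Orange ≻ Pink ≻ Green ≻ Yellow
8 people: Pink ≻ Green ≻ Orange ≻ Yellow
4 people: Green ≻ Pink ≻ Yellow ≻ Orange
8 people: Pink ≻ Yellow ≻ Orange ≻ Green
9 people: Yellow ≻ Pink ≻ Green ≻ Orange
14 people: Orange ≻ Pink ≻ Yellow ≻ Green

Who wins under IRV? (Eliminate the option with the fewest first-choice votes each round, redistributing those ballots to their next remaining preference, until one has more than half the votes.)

Round 1: Green 4, Yellow 9, Pink 16, Orange 23. Green eliminated.
Round 2: Yellow 9, Pink 20, Orange 23. Yellow eliminated.
Round 3: Pink 29, Orange 23. Pink has a majority (≥27).

Pink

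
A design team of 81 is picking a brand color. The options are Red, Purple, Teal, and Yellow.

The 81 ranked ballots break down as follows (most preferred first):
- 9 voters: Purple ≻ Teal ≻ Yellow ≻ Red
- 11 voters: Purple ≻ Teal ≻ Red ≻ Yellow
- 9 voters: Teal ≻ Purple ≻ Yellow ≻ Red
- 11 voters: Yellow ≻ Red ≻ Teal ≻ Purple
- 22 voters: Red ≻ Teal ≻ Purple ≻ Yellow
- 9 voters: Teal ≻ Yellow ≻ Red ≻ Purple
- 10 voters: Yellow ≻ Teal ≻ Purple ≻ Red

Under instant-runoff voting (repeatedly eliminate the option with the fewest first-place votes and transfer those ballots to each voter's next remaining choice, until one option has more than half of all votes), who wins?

Purple

Round 1: Red 22, Purple 20, Teal 18, Yellow 21. Teal eliminated.
Round 2: Red 22, Purple 29, Yellow 30. Red eliminated.
Round 3: Purple 51, Yellow 30. Purple has a majority (≥41).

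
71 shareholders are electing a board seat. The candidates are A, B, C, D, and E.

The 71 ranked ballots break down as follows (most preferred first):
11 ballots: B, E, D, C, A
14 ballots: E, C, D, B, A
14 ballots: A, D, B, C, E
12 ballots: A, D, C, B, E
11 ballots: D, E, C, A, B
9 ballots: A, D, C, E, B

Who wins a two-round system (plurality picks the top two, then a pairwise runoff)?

Round 1 first-place votes: A 35, B 11, C 0, D 11, E 14. A and E advance.
Runoff: A is ranked above E on 35 ballots, E above A on 36.

E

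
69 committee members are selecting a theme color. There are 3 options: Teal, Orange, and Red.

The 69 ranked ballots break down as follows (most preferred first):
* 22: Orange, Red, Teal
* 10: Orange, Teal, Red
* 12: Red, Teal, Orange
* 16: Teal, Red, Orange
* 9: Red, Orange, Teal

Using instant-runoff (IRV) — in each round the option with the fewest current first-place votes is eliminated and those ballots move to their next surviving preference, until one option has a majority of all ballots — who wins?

Round 1: Teal 16, Orange 32, Red 21. Teal eliminated.
Round 2: Orange 32, Red 37. Red has a majority (≥35).

Red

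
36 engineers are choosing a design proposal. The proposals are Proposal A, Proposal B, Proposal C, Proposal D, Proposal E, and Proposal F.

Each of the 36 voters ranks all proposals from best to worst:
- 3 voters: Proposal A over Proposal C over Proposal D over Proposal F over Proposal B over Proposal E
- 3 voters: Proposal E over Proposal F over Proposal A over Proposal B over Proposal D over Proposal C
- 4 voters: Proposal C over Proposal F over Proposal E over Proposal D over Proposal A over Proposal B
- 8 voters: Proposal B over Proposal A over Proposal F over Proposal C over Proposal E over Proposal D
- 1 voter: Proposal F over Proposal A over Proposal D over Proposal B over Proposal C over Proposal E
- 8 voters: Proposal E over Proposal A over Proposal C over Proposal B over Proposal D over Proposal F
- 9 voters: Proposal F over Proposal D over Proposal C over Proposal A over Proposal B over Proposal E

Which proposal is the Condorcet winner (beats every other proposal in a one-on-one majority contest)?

Proposal A vs Proposal B: 28–8
Proposal A vs Proposal C: 23–13
Proposal A vs Proposal D: 23–13
Proposal A vs Proposal E: 21–15
Proposal A vs Proposal F: 19–17
Proposal A beats every other proposal.

Proposal A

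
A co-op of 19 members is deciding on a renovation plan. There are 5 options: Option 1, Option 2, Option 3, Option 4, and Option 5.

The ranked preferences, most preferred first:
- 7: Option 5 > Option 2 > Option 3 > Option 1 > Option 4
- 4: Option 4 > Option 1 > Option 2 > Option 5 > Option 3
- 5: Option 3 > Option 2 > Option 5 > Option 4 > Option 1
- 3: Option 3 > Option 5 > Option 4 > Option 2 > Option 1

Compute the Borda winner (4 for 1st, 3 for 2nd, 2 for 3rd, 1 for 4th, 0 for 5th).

Option 1: 7×1 + 4×3 + 5×0 + 3×0 = 19
Option 2: 7×3 + 4×2 + 5×3 + 3×1 = 47
Option 3: 7×2 + 4×0 + 5×4 + 3×4 = 46
Option 4: 7×0 + 4×4 + 5×1 + 3×2 = 27
Option 5: 7×4 + 4×1 + 5×2 + 3×3 = 51

Option 5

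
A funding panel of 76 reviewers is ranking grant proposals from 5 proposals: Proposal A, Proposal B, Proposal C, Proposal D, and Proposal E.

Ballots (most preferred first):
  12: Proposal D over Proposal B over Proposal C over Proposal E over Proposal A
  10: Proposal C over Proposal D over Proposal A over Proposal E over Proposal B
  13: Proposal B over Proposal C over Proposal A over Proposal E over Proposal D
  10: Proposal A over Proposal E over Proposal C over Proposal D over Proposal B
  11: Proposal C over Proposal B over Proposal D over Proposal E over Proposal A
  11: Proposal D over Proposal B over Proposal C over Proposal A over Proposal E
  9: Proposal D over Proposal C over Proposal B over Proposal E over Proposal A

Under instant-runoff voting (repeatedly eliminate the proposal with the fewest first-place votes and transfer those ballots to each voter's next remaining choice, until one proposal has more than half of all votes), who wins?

Round 1: Proposal A 10, Proposal B 13, Proposal C 21, Proposal D 32, Proposal E 0. Proposal E eliminated.
Round 2: Proposal A 10, Proposal B 13, Proposal C 21, Proposal D 32. Proposal A eliminated.
Round 3: Proposal B 13, Proposal C 31, Proposal D 32. Proposal B eliminated.
Round 4: Proposal C 44, Proposal D 32. Proposal C has a majority (≥39).

Proposal C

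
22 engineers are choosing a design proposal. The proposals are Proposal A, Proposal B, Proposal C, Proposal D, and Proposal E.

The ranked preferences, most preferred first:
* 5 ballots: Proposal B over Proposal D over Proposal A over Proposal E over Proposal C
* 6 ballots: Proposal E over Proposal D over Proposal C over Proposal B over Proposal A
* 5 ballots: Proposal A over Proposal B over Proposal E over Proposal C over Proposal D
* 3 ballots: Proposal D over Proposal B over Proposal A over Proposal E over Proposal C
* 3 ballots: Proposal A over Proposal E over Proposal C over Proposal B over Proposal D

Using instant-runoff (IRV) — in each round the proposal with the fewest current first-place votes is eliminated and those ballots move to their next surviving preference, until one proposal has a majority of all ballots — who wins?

Round 1: Proposal A 8, Proposal B 5, Proposal C 0, Proposal D 3, Proposal E 6. Proposal C eliminated.
Round 2: Proposal A 8, Proposal B 5, Proposal D 3, Proposal E 6. Proposal D eliminated.
Round 3: Proposal A 8, Proposal B 8, Proposal E 6. Proposal E eliminated.
Round 4: Proposal A 8, Proposal B 14. Proposal B has a majority (≥12).

Proposal B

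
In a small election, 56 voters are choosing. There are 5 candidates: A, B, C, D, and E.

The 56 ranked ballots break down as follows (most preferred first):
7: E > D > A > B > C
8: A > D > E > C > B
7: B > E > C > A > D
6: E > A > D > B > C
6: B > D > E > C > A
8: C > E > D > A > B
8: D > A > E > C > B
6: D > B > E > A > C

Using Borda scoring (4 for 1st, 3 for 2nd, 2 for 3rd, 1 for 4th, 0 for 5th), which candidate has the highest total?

A: 7×2 + 8×4 + 7×1 + 6×3 + 6×0 + 8×1 + 8×3 + 6×1 = 109
B: 7×1 + 8×0 + 7×4 + 6×1 + 6×4 + 8×0 + 8×0 + 6×3 = 83
C: 7×0 + 8×1 + 7×2 + 6×0 + 6×1 + 8×4 + 8×1 + 6×0 = 68
D: 7×3 + 8×3 + 7×0 + 6×2 + 6×3 + 8×2 + 8×4 + 6×4 = 147
E: 7×4 + 8×2 + 7×3 + 6×4 + 6×2 + 8×3 + 8×2 + 6×2 = 153

E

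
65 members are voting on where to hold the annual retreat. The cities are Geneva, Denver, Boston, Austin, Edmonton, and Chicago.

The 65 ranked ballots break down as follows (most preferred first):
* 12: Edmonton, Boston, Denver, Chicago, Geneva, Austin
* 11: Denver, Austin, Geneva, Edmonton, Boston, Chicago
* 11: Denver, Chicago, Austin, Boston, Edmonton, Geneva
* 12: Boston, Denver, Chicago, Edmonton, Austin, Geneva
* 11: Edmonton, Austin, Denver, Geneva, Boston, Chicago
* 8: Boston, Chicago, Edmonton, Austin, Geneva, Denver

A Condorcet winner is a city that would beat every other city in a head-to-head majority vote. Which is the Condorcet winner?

Denver

Denver vs Geneva: 57–8
Denver vs Boston: 33–32
Denver vs Austin: 46–19
Denver vs Edmonton: 34–31
Denver vs Chicago: 57–8
Denver beats every other city.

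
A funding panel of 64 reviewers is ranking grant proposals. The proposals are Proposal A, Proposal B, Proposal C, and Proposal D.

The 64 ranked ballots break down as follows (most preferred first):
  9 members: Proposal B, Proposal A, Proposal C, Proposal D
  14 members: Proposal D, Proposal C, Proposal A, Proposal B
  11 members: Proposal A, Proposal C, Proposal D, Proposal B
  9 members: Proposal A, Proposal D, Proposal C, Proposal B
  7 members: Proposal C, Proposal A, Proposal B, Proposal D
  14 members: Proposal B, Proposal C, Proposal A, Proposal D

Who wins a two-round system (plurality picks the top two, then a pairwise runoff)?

Round 1 first-place votes: Proposal A 20, Proposal B 23, Proposal C 7, Proposal D 14. Proposal B and Proposal A advance.
Runoff: Proposal B is ranked above Proposal A on 23 ballots, Proposal A above Proposal B on 41.

Proposal A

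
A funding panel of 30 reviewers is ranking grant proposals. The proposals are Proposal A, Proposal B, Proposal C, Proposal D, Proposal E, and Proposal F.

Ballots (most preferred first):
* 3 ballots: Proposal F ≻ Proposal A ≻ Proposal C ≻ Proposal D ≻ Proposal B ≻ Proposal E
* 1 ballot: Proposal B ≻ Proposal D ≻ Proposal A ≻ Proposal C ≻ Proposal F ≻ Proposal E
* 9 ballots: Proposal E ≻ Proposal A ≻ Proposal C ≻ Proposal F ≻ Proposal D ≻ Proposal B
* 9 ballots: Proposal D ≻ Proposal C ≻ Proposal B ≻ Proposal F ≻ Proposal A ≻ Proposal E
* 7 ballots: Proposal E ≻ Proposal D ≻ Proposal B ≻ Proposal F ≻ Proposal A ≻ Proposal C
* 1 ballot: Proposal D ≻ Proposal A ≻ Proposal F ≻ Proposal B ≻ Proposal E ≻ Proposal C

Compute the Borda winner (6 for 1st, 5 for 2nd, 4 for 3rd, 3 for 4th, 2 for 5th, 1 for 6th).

Proposal D

Proposal A: 3×5 + 1×4 + 9×5 + 9×2 + 7×2 + 1×5 = 101
Proposal B: 3×2 + 1×6 + 9×1 + 9×4 + 7×4 + 1×3 = 88
Proposal C: 3×4 + 1×3 + 9×4 + 9×5 + 7×1 + 1×1 = 104
Proposal D: 3×3 + 1×5 + 9×2 + 9×6 + 7×5 + 1×6 = 127
Proposal E: 3×1 + 1×1 + 9×6 + 9×1 + 7×6 + 1×2 = 111
Proposal F: 3×6 + 1×2 + 9×3 + 9×3 + 7×3 + 1×4 = 99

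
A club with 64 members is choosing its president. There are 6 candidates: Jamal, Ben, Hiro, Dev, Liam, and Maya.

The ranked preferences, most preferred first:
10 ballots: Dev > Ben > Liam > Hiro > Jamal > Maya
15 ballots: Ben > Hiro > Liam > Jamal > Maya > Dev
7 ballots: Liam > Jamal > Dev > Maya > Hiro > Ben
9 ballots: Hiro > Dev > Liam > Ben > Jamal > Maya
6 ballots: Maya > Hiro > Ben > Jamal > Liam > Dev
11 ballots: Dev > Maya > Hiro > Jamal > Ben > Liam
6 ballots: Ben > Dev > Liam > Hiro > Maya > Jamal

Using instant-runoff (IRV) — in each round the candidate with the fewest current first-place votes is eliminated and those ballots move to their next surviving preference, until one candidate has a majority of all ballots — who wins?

Round 1: Jamal 0, Ben 21, Hiro 9, Dev 21, Liam 7, Maya 6. Jamal eliminated.
Round 2: Ben 21, Hiro 9, Dev 21, Liam 7, Maya 6. Maya eliminated.
Round 3: Ben 21, Hiro 15, Dev 21, Liam 7. Liam eliminated.
Round 4: Ben 21, Hiro 15, Dev 28. Hiro eliminated.
Round 5: Ben 27, Dev 37. Dev has a majority (≥33).

Dev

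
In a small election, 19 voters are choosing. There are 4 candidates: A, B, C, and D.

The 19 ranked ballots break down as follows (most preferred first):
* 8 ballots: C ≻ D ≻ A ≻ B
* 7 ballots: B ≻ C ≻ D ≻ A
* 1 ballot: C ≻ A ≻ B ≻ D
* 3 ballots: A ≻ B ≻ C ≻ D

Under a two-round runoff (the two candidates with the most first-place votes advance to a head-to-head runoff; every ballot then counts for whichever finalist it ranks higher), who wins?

B

Round 1 first-place votes: A 3, B 7, C 9, D 0. C and B advance.
Runoff: C is ranked above B on 9 ballots, B above C on 10.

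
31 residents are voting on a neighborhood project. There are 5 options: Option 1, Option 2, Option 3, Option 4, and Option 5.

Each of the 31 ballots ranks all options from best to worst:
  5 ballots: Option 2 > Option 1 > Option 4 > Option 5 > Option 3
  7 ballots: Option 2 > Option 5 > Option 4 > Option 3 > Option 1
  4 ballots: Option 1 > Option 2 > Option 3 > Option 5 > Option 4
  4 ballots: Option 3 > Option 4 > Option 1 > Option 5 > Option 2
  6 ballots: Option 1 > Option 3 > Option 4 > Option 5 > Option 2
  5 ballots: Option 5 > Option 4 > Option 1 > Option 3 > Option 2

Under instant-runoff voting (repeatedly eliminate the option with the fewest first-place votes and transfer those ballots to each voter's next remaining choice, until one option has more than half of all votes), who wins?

Round 1: Option 1 10, Option 2 12, Option 3 4, Option 4 0, Option 5 5. Option 4 eliminated.
Round 2: Option 1 10, Option 2 12, Option 3 4, Option 5 5. Option 3 eliminated.
Round 3: Option 1 14, Option 2 12, Option 5 5. Option 5 eliminated.
Round 4: Option 1 19, Option 2 12. Option 1 has a majority (≥16).

Option 1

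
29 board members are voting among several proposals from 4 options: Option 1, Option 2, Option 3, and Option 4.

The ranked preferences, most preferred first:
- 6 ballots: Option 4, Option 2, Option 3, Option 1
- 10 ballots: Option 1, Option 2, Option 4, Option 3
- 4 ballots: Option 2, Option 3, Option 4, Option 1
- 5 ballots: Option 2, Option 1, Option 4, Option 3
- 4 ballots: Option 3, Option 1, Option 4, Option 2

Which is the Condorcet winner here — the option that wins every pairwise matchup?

Option 2

Option 2 vs Option 1: 15–14
Option 2 vs Option 3: 25–4
Option 2 vs Option 4: 19–10
Option 2 beats every other option.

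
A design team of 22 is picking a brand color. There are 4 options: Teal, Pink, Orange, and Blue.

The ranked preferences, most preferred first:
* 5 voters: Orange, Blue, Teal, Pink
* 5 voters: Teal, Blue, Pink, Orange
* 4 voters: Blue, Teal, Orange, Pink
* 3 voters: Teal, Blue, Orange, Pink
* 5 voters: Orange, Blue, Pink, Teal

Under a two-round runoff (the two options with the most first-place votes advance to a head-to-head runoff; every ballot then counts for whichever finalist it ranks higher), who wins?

Round 1 first-place votes: Teal 8, Pink 0, Orange 10, Blue 4. Orange and Teal advance.
Runoff: Orange is ranked above Teal on 10 ballots, Teal above Orange on 12.

Teal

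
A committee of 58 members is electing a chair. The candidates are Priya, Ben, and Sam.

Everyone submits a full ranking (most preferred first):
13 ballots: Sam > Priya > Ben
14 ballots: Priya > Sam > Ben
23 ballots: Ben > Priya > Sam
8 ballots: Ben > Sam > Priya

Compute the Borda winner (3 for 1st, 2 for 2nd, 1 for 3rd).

Priya: 13×2 + 14×3 + 23×2 + 8×1 = 122
Ben: 13×1 + 14×1 + 23×3 + 8×3 = 120
Sam: 13×3 + 14×2 + 23×1 + 8×2 = 106

Priya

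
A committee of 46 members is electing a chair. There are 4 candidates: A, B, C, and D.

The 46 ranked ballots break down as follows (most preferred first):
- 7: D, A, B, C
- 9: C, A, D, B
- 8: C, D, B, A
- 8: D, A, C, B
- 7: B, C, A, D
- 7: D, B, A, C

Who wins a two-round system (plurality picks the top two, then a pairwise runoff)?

Round 1 first-place votes: A 0, B 7, C 17, D 22. D and C advance.
Runoff: D is ranked above C on 22 ballots, C above D on 24.

C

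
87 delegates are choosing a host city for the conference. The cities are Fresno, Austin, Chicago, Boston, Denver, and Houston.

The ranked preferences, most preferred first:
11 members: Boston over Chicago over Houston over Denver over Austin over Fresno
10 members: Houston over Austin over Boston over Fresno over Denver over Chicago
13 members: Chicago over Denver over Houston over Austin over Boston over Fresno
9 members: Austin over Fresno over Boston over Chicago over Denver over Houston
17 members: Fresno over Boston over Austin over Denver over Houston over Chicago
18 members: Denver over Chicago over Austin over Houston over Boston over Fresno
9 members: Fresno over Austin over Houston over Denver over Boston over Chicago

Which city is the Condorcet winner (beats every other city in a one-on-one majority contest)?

Austin

Austin vs Fresno: 61–26
Austin vs Chicago: 45–42
Austin vs Boston: 59–28
Austin vs Denver: 45–42
Austin vs Houston: 53–34
Austin beats every other city.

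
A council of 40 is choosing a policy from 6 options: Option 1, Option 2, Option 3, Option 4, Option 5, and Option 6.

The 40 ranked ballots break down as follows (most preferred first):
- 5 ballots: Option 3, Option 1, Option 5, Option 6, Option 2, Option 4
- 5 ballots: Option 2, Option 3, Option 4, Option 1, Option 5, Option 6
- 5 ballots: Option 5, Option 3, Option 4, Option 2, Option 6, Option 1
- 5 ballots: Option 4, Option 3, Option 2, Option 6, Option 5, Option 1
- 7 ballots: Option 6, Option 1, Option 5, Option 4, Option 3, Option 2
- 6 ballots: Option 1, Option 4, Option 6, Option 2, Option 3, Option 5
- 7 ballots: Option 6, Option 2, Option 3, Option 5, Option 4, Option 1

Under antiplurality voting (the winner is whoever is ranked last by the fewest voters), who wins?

Option 3

Last-place votes: Option 1 17, Option 2 7, Option 3 0, Option 4 5, Option 5 6, Option 6 5.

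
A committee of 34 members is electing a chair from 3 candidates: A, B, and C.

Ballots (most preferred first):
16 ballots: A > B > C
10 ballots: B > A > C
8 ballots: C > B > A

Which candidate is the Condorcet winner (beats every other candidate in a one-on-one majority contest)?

B vs A: 18–16
B vs C: 26–8
B beats every other candidate.

B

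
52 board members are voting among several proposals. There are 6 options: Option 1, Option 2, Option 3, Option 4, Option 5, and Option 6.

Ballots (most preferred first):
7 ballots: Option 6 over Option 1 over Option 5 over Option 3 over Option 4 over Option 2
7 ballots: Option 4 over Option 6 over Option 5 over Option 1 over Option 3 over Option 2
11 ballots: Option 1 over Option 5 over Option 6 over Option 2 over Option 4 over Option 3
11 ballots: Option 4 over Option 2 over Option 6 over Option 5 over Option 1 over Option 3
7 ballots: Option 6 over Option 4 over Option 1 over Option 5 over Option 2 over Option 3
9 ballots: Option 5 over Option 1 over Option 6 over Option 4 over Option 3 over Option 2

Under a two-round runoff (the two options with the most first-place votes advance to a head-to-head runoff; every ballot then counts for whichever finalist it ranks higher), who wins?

Option 6

Round 1 first-place votes: Option 1 11, Option 2 0, Option 3 0, Option 4 18, Option 5 9, Option 6 14. Option 4 and Option 6 advance.
Runoff: Option 4 is ranked above Option 6 on 18 ballots, Option 6 above Option 4 on 34.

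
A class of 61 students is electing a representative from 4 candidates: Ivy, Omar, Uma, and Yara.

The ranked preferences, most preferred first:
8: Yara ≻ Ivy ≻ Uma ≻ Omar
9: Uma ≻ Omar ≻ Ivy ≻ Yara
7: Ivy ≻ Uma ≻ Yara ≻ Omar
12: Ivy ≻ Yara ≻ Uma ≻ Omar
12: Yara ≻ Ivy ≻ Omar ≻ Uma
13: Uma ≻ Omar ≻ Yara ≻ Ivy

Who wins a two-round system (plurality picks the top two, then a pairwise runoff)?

Yara

Round 1 first-place votes: Ivy 19, Omar 0, Uma 22, Yara 20. Uma and Yara advance.
Runoff: Uma is ranked above Yara on 29 ballots, Yara above Uma on 32.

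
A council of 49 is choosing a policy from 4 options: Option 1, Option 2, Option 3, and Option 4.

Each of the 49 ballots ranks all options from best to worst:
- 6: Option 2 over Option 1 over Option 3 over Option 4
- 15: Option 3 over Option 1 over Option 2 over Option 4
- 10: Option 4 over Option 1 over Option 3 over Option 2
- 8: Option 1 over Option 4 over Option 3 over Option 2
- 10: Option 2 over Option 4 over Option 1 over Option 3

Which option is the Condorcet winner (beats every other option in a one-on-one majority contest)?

Option 1

Option 1 vs Option 2: 33–16
Option 1 vs Option 3: 34–15
Option 1 vs Option 4: 29–20
Option 1 beats every other option.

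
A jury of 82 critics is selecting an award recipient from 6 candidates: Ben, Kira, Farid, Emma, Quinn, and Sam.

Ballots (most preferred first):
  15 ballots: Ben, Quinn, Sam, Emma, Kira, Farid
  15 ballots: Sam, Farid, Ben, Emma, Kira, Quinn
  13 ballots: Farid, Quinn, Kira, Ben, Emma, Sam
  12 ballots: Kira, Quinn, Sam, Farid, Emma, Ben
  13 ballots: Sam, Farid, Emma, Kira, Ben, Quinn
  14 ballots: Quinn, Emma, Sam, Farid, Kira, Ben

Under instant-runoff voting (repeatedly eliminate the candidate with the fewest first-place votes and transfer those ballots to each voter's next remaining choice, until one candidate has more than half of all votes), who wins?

Quinn

Round 1: Ben 15, Kira 12, Farid 13, Emma 0, Quinn 14, Sam 28. Emma eliminated.
Round 2: Ben 15, Kira 12, Farid 13, Quinn 14, Sam 28. Kira eliminated.
Round 3: Ben 15, Farid 13, Quinn 26, Sam 28. Farid eliminated.
Round 4: Ben 15, Quinn 39, Sam 28. Ben eliminated.
Round 5: Quinn 54, Sam 28. Quinn has a majority (≥42).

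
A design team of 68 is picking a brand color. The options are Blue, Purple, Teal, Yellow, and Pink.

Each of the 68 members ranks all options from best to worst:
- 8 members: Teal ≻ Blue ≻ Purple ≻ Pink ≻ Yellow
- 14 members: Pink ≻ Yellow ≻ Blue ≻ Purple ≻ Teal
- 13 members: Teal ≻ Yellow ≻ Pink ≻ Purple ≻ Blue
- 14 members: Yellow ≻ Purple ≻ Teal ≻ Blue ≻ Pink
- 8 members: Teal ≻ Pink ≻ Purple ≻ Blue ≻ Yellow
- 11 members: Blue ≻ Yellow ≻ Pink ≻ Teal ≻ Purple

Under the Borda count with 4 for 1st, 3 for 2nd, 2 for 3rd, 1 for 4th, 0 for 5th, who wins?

Blue: 8×3 + 14×2 + 13×0 + 14×1 + 8×1 + 11×4 = 118
Purple: 8×2 + 14×1 + 13×1 + 14×3 + 8×2 + 11×0 = 101
Teal: 8×4 + 14×0 + 13×4 + 14×2 + 8×4 + 11×1 = 155
Yellow: 8×0 + 14×3 + 13×3 + 14×4 + 8×0 + 11×3 = 170
Pink: 8×1 + 14×4 + 13×2 + 14×0 + 8×3 + 11×2 = 136

Yellow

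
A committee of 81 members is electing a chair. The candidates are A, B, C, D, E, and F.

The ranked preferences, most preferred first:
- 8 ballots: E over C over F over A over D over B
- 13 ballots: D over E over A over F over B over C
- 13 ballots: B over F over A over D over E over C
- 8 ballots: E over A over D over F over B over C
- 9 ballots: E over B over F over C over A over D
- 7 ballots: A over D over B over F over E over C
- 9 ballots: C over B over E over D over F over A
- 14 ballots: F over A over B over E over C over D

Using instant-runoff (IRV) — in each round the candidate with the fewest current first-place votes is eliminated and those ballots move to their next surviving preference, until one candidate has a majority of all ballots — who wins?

B

Round 1: A 7, B 13, C 9, D 13, E 25, F 14. A eliminated.
Round 2: B 13, C 9, D 20, E 25, F 14. C eliminated.
Round 3: B 22, D 20, E 25, F 14. F eliminated.
Round 4: B 36, D 20, E 25. D eliminated.
Round 5: B 43, E 38. B has a majority (≥41).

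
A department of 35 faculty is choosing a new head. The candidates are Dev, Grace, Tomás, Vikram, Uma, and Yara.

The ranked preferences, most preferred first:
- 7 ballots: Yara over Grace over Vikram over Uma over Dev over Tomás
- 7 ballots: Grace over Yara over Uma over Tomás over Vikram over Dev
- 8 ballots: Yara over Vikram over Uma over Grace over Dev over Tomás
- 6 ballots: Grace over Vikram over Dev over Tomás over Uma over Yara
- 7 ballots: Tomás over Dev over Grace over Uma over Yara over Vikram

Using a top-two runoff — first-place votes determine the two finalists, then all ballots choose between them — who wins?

Grace

Round 1 first-place votes: Dev 0, Grace 13, Tomás 7, Vikram 0, Uma 0, Yara 15. Yara and Grace advance.
Runoff: Yara is ranked above Grace on 15 ballots, Grace above Yara on 20.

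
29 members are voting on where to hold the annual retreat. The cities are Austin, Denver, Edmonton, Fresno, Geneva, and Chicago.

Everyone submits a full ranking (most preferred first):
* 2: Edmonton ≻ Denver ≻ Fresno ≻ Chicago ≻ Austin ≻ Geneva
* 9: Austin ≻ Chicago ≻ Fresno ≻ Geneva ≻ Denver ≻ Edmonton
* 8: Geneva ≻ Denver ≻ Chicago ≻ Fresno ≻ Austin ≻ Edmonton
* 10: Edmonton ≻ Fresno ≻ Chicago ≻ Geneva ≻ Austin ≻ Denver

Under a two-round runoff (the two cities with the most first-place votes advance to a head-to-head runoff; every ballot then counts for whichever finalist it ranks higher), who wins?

Round 1 first-place votes: Austin 9, Denver 0, Edmonton 12, Fresno 0, Geneva 8, Chicago 0. Edmonton and Austin advance.
Runoff: Edmonton is ranked above Austin on 12 ballots, Austin above Edmonton on 17.

Austin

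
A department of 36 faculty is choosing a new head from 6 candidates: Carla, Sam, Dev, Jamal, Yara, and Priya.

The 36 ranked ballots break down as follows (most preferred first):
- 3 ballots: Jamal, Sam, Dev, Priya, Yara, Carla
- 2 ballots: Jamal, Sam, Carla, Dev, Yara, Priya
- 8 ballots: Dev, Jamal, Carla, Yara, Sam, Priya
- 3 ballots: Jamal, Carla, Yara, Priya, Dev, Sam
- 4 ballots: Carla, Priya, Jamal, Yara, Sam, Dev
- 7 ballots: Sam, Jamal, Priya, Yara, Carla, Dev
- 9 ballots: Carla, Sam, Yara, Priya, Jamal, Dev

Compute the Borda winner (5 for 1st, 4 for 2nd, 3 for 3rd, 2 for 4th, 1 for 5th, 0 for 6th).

Jamal

Carla: 3×0 + 2×3 + 8×3 + 3×4 + 4×5 + 7×1 + 9×5 = 114
Sam: 3×4 + 2×4 + 8×1 + 3×0 + 4×1 + 7×5 + 9×4 = 103
Dev: 3×3 + 2×2 + 8×5 + 3×1 + 4×0 + 7×0 + 9×0 = 56
Jamal: 3×5 + 2×5 + 8×4 + 3×5 + 4×3 + 7×4 + 9×1 = 121
Yara: 3×1 + 2×1 + 8×2 + 3×3 + 4×2 + 7×2 + 9×3 = 79
Priya: 3×2 + 2×0 + 8×0 + 3×2 + 4×4 + 7×3 + 9×2 = 67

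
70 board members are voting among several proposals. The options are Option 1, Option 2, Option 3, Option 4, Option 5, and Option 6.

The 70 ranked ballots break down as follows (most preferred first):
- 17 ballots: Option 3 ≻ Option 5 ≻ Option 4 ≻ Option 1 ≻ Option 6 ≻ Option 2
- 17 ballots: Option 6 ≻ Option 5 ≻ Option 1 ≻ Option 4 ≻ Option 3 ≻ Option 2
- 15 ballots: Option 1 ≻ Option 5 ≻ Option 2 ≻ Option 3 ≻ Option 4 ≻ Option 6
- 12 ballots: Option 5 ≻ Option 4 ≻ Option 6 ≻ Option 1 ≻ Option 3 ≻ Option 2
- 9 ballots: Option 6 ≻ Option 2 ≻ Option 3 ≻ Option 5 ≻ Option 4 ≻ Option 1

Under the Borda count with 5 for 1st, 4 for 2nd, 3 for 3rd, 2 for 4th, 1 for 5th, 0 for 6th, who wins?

Option 5

Option 1: 17×2 + 17×3 + 15×5 + 12×2 + 9×0 = 184
Option 2: 17×0 + 17×0 + 15×3 + 12×0 + 9×4 = 81
Option 3: 17×5 + 17×1 + 15×2 + 12×1 + 9×3 = 171
Option 4: 17×3 + 17×2 + 15×1 + 12×4 + 9×1 = 157
Option 5: 17×4 + 17×4 + 15×4 + 12×5 + 9×2 = 274
Option 6: 17×1 + 17×5 + 15×0 + 12×3 + 9×5 = 183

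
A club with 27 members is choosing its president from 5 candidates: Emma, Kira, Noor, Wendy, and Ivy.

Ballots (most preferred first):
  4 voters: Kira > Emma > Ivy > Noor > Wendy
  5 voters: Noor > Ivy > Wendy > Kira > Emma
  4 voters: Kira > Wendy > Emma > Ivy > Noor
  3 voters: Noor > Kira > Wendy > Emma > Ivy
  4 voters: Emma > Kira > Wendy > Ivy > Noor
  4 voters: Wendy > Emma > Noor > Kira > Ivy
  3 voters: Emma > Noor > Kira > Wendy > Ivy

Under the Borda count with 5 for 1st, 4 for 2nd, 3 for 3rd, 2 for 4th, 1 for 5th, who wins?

Emma: 4×4 + 5×1 + 4×3 + 3×2 + 4×5 + 4×4 + 3×5 = 90
Kira: 4×5 + 5×2 + 4×5 + 3×4 + 4×4 + 4×2 + 3×3 = 95
Noor: 4×2 + 5×5 + 4×1 + 3×5 + 4×1 + 4×3 + 3×4 = 80
Wendy: 4×1 + 5×3 + 4×4 + 3×3 + 4×3 + 4×5 + 3×2 = 82
Ivy: 4×3 + 5×4 + 4×2 + 3×1 + 4×2 + 4×1 + 3×1 = 58

Kira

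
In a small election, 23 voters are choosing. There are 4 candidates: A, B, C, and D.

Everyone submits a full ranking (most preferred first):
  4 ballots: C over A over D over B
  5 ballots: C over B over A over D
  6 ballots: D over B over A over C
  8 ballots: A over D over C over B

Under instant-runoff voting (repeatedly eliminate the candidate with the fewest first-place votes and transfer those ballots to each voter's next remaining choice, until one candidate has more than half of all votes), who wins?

A

Round 1: A 8, B 0, C 9, D 6. B eliminated.
Round 2: A 8, C 9, D 6. D eliminated.
Round 3: A 14, C 9. A has a majority (≥12).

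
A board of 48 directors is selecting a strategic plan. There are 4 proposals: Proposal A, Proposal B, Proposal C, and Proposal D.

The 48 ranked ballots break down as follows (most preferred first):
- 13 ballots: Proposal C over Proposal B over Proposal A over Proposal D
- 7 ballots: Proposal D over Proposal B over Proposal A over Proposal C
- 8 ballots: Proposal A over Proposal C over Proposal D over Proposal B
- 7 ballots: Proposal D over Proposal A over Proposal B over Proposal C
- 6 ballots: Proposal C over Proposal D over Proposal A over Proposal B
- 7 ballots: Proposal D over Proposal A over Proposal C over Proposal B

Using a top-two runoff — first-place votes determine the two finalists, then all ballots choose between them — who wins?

Proposal C

Round 1 first-place votes: Proposal A 8, Proposal B 0, Proposal C 19, Proposal D 21. Proposal D and Proposal C advance.
Runoff: Proposal D is ranked above Proposal C on 21 ballots, Proposal C above Proposal D on 27.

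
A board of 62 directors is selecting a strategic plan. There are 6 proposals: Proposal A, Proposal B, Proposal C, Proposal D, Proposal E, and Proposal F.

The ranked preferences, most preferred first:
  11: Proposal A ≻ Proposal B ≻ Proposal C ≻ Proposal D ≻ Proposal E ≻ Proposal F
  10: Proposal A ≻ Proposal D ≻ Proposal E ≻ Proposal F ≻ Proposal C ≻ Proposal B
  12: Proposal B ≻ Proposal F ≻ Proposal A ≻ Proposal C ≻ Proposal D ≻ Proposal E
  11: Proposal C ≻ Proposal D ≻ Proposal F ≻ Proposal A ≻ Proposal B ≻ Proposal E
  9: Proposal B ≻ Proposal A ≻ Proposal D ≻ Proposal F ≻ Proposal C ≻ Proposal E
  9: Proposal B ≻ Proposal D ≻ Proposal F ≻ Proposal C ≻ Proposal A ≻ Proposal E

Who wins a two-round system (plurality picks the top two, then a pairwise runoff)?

Proposal A

Round 1 first-place votes: Proposal A 21, Proposal B 30, Proposal C 11, Proposal D 0, Proposal E 0, Proposal F 0. Proposal B and Proposal A advance.
Runoff: Proposal B is ranked above Proposal A on 30 ballots, Proposal A above Proposal B on 32.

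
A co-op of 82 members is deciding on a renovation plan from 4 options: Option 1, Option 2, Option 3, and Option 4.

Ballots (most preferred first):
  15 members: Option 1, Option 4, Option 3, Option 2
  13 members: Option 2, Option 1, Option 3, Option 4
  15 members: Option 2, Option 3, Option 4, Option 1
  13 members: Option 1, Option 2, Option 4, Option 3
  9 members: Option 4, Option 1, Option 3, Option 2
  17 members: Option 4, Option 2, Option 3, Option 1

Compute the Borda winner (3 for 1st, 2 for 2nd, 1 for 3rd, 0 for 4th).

Option 1: 15×3 + 13×2 + 15×0 + 13×3 + 9×2 + 17×0 = 128
Option 2: 15×0 + 13×3 + 15×3 + 13×2 + 9×0 + 17×2 = 144
Option 3: 15×1 + 13×1 + 15×2 + 13×0 + 9×1 + 17×1 = 84
Option 4: 15×2 + 13×0 + 15×1 + 13×1 + 9×3 + 17×3 = 136

Option 2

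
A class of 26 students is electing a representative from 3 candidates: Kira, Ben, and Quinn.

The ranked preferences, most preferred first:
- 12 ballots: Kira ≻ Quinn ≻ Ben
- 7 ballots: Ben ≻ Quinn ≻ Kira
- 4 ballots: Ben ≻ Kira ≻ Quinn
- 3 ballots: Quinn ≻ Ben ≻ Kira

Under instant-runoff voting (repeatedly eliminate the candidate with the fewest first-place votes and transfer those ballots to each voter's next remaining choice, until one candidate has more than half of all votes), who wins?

Round 1: Kira 12, Ben 11, Quinn 3. Quinn eliminated.
Round 2: Kira 12, Ben 14. Ben has a majority (≥14).

Ben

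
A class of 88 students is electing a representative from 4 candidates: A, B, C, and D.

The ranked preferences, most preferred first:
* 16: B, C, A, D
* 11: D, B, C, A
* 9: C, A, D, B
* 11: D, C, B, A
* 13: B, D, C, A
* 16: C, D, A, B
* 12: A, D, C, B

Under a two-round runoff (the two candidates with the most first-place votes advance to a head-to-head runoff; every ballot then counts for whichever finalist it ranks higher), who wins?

Round 1 first-place votes: A 12, B 29, C 25, D 22. B and C advance.
Runoff: B is ranked above C on 40 ballots, C above B on 48.

C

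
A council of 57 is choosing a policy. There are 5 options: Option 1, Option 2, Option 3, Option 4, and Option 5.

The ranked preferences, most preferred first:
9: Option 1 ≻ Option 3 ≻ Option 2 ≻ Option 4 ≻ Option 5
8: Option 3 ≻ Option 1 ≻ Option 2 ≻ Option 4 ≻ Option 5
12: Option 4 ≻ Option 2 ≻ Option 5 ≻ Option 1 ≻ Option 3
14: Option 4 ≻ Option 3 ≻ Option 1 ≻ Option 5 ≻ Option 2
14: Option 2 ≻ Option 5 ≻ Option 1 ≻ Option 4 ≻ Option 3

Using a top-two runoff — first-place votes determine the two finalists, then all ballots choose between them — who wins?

Option 2

Round 1 first-place votes: Option 1 9, Option 2 14, Option 3 8, Option 4 26, Option 5 0. Option 4 and Option 2 advance.
Runoff: Option 4 is ranked above Option 2 on 26 ballots, Option 2 above Option 4 on 31.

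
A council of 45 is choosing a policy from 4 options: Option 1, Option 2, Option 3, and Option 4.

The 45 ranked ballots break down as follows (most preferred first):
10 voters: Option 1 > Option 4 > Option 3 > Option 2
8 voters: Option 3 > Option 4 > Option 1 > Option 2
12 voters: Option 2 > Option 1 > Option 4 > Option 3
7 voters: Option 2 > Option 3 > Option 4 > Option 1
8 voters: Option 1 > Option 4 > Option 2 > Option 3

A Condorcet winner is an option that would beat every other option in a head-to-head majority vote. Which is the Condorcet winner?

Option 1

Option 1 vs Option 2: 26–19
Option 1 vs Option 3: 30–15
Option 1 vs Option 4: 30–15
Option 1 beats every other option.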